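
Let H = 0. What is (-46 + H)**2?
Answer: 2116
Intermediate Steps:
(-46 + H)**2 = (-46 + 0)**2 = (-46)**2 = 2116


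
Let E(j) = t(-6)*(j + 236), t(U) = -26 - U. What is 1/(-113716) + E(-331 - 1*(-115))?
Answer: -45486401/113716 ≈ -400.00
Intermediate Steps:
E(j) = -4720 - 20*j (E(j) = (-26 - 1*(-6))*(j + 236) = (-26 + 6)*(236 + j) = -20*(236 + j) = -4720 - 20*j)
1/(-113716) + E(-331 - 1*(-115)) = 1/(-113716) + (-4720 - 20*(-331 - 1*(-115))) = -1/113716 + (-4720 - 20*(-331 + 115)) = -1/113716 + (-4720 - 20*(-216)) = -1/113716 + (-4720 + 4320) = -1/113716 - 400 = -45486401/113716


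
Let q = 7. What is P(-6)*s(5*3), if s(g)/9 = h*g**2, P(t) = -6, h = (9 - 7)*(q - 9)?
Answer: 48600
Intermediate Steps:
h = -4 (h = (9 - 7)*(7 - 9) = 2*(-2) = -4)
s(g) = -36*g**2 (s(g) = 9*(-4*g**2) = -36*g**2)
P(-6)*s(5*3) = -(-216)*(5*3)**2 = -(-216)*15**2 = -(-216)*225 = -6*(-8100) = 48600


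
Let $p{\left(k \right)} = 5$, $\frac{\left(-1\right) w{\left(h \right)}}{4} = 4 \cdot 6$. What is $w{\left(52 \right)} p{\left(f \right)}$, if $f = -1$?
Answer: $-480$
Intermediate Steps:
$w{\left(h \right)} = -96$ ($w{\left(h \right)} = - 4 \cdot 4 \cdot 6 = \left(-4\right) 24 = -96$)
$w{\left(52 \right)} p{\left(f \right)} = \left(-96\right) 5 = -480$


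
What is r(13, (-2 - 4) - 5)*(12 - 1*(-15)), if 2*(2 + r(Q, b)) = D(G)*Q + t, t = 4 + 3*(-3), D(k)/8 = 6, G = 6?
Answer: 16605/2 ≈ 8302.5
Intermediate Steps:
D(k) = 48 (D(k) = 8*6 = 48)
t = -5 (t = 4 - 9 = -5)
r(Q, b) = -9/2 + 24*Q (r(Q, b) = -2 + (48*Q - 5)/2 = -2 + (-5 + 48*Q)/2 = -2 + (-5/2 + 24*Q) = -9/2 + 24*Q)
r(13, (-2 - 4) - 5)*(12 - 1*(-15)) = (-9/2 + 24*13)*(12 - 1*(-15)) = (-9/2 + 312)*(12 + 15) = (615/2)*27 = 16605/2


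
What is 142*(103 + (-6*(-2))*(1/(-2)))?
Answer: 13774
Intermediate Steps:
142*(103 + (-6*(-2))*(1/(-2))) = 142*(103 + 12*(1*(-½))) = 142*(103 + 12*(-½)) = 142*(103 - 6) = 142*97 = 13774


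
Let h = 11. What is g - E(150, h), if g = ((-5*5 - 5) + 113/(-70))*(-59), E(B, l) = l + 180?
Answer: 117197/70 ≈ 1674.2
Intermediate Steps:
E(B, l) = 180 + l
g = 130567/70 (g = ((-25 - 5) + 113*(-1/70))*(-59) = (-30 - 113/70)*(-59) = -2213/70*(-59) = 130567/70 ≈ 1865.2)
g - E(150, h) = 130567/70 - (180 + 11) = 130567/70 - 1*191 = 130567/70 - 191 = 117197/70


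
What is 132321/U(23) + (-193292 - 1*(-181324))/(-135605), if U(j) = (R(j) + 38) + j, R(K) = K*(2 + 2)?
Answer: 5981740103/6915855 ≈ 864.93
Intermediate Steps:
R(K) = 4*K (R(K) = K*4 = 4*K)
U(j) = 38 + 5*j (U(j) = (4*j + 38) + j = (38 + 4*j) + j = 38 + 5*j)
132321/U(23) + (-193292 - 1*(-181324))/(-135605) = 132321/(38 + 5*23) + (-193292 - 1*(-181324))/(-135605) = 132321/(38 + 115) + (-193292 + 181324)*(-1/135605) = 132321/153 - 11968*(-1/135605) = 132321*(1/153) + 11968/135605 = 44107/51 + 11968/135605 = 5981740103/6915855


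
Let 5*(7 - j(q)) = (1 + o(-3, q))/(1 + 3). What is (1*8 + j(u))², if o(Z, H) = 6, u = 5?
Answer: 85849/400 ≈ 214.62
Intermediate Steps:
j(q) = 133/20 (j(q) = 7 - (1 + 6)/(5*(1 + 3)) = 7 - 7/(5*4) = 7 - ⅕*7/4 = 7 - 7/20 = 133/20)
(1*8 + j(u))² = (1*8 + 133/20)² = (8 + 133/20)² = (293/20)² = 85849/400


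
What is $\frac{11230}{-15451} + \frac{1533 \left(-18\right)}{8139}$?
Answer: $- \frac{172585288}{41918563} \approx -4.1172$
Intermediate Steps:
$\frac{11230}{-15451} + \frac{1533 \left(-18\right)}{8139} = 11230 \left(- \frac{1}{15451}\right) - \frac{9198}{2713} = - \frac{11230}{15451} - \frac{9198}{2713} = - \frac{172585288}{41918563}$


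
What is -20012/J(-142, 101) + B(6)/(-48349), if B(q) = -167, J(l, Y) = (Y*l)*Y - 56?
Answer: 604738027/35019132351 ≈ 0.017269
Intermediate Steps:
J(l, Y) = -56 + l*Y**2 (J(l, Y) = l*Y**2 - 56 = -56 + l*Y**2)
-20012/J(-142, 101) + B(6)/(-48349) = -20012/(-56 - 142*101**2) - 167/(-48349) = -20012/(-56 - 142*10201) - 167*(-1/48349) = -20012/(-56 - 1448542) + 167/48349 = -20012/(-1448598) + 167/48349 = -20012*(-1/1448598) + 167/48349 = 10006/724299 + 167/48349 = 604738027/35019132351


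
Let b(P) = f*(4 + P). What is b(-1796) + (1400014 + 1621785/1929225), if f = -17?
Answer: 183981036089/128615 ≈ 1.4305e+6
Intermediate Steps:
b(P) = -68 - 17*P (b(P) = -17*(4 + P) = -68 - 17*P)
b(-1796) + (1400014 + 1621785/1929225) = (-68 - 17*(-1796)) + (1400014 + 1621785/1929225) = (-68 + 30532) + (1400014 + 1621785*(1/1929225)) = 30464 + (1400014 + 108119/128615) = 30464 + 180062908729/128615 = 183981036089/128615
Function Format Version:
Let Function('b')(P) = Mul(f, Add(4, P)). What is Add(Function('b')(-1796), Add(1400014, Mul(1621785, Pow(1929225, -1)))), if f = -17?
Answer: Rational(183981036089, 128615) ≈ 1.4305e+6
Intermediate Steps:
Function('b')(P) = Add(-68, Mul(-17, P)) (Function('b')(P) = Mul(-17, Add(4, P)) = Add(-68, Mul(-17, P)))
Add(Function('b')(-1796), Add(1400014, Mul(1621785, Pow(1929225, -1)))) = Add(Add(-68, Mul(-17, -1796)), Add(1400014, Mul(1621785, Pow(1929225, -1)))) = Add(Add(-68, 30532), Add(1400014, Mul(1621785, Rational(1, 1929225)))) = Add(30464, Add(1400014, Rational(108119, 128615))) = Add(30464, Rational(180062908729, 128615)) = Rational(183981036089, 128615)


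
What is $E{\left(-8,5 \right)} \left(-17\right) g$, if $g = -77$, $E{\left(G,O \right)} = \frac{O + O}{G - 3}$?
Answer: $-1190$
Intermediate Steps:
$E{\left(G,O \right)} = \frac{2 O}{-3 + G}$
$E{\left(-8,5 \right)} \left(-17\right) g = 2 \cdot 5 \frac{1}{-3 - 8} \left(-17\right) \left(-77\right) = 2 \cdot 5 \frac{1}{-11} \left(-17\right) \left(-77\right) = 2 \cdot 5 \left(- \frac{1}{11}\right) \left(-17\right) \left(-77\right) = \left(- \frac{10}{11}\right) \left(-17\right) \left(-77\right) = \frac{170}{11} \left(-77\right) = -1190$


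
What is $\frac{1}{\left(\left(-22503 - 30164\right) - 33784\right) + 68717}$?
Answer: $- \frac{1}{17734} \approx -5.6389 \cdot 10^{-5}$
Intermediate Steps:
$\frac{1}{\left(\left(-22503 - 30164\right) - 33784\right) + 68717} = \frac{1}{\left(-52667 - 33784\right) + 68717} = \frac{1}{-86451 + 68717} = \frac{1}{-17734} = - \frac{1}{17734}$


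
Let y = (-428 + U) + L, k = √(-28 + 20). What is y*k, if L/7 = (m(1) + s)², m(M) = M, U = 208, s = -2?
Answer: -426*I*√2 ≈ -602.46*I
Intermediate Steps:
L = 7 (L = 7*(1 - 2)² = 7*(-1)² = 7*1 = 7)
k = 2*I*√2 (k = √(-8) = 2*I*√2 ≈ 2.8284*I)
y = -213 (y = (-428 + 208) + 7 = -220 + 7 = -213)
y*k = -426*I*√2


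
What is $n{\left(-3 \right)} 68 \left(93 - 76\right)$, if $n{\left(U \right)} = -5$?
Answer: $-5780$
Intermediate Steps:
$n{\left(-3 \right)} 68 \left(93 - 76\right) = \left(-5\right) 68 \left(93 - 76\right) = \left(-340\right) 17 = -5780$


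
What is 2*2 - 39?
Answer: -35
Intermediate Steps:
2*2 - 39 = 4 - 39 = -35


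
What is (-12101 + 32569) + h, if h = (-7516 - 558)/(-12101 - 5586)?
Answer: 362025590/17687 ≈ 20468.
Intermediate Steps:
h = 8074/17687 (h = -8074/(-17687) = -8074*(-1/17687) = 8074/17687 ≈ 0.45649)
(-12101 + 32569) + h = (-12101 + 32569) + 8074/17687 = 20468 + 8074/17687 = 362025590/17687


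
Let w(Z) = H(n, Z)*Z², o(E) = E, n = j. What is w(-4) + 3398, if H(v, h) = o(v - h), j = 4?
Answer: 3526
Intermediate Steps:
n = 4
H(v, h) = v - h
w(Z) = Z²*(4 - Z) (w(Z) = (4 - Z)*Z² = Z²*(4 - Z))
w(-4) + 3398 = (-4)²*(4 - 1*(-4)) + 3398 = 16*(4 + 4) + 3398 = 16*8 + 3398 = 128 + 3398 = 3526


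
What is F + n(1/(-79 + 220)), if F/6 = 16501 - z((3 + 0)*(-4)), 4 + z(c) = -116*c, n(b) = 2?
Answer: 90680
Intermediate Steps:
z(c) = -4 - 116*c
F = 90678 (F = 6*(16501 - (-4 - 116*(3 + 0)*(-4))) = 6*(16501 - (-4 - 348*(-4))) = 6*(16501 - (-4 - 116*(-12))) = 6*(16501 - (-4 + 1392)) = 6*(16501 - 1*1388) = 6*(16501 - 1388) = 6*15113 = 90678)
F + n(1/(-79 + 220)) = 90678 + 2 = 90680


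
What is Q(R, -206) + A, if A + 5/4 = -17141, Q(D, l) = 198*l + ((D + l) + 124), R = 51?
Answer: -231845/4 ≈ -57961.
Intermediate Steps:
Q(D, l) = 124 + D + 199*l (Q(D, l) = 198*l + (124 + D + l) = 124 + D + 199*l)
A = -68569/4 (A = -5/4 - 17141 = -68569/4 ≈ -17142.)
Q(R, -206) + A = (124 + 51 + 199*(-206)) - 68569/4 = (124 + 51 - 40994) - 68569/4 = -40819 - 68569/4 = -231845/4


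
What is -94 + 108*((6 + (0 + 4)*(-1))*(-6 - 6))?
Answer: -2686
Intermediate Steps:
-94 + 108*((6 + (0 + 4)*(-1))*(-6 - 6)) = -94 + 108*((6 + 4*(-1))*(-12)) = -94 + 108*((6 - 4)*(-12)) = -94 + 108*(2*(-12)) = -94 + 108*(-24) = -94 - 2592 = -2686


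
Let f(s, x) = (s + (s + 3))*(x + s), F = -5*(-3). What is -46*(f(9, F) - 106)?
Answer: -18308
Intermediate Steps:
F = 15
f(s, x) = (3 + 2*s)*(s + x) (f(s, x) = (s + (3 + s))*(s + x) = (3 + 2*s)*(s + x))
-46*(f(9, F) - 106) = -46*((2*9² + 3*9 + 3*15 + 2*9*15) - 106) = -46*((2*81 + 27 + 45 + 270) - 106) = -46*((162 + 27 + 45 + 270) - 106) = -46*(504 - 106) = -46*398 = -18308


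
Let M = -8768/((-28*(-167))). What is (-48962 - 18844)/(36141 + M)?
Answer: -79265214/42246637 ≈ -1.8762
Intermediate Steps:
M = -2192/1169 (M = -8768/4676 = -8768*1/4676 = -2192/1169 ≈ -1.8751)
(-48962 - 18844)/(36141 + M) = (-48962 - 18844)/(36141 - 2192/1169) = -67806/42246637/1169 = -67806*1169/42246637 = -79265214/42246637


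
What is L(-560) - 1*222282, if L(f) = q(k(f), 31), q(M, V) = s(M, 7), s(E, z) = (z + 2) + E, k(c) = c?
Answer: -222833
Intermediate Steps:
s(E, z) = 2 + E + z (s(E, z) = (2 + z) + E = 2 + E + z)
q(M, V) = 9 + M (q(M, V) = 2 + M + 7 = 9 + M)
L(f) = 9 + f
L(-560) - 1*222282 = (9 - 560) - 1*222282 = -551 - 222282 = -222833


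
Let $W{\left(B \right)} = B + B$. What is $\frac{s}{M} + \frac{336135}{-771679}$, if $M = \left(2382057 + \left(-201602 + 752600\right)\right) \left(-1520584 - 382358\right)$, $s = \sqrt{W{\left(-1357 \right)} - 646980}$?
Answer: $- \frac{336135}{771679} - \frac{i \sqrt{649694}}{5581433547810} \approx -0.43559 - 1.4441 \cdot 10^{-10} i$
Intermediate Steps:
$W{\left(B \right)} = 2 B$
$s = i \sqrt{649694}$ ($s = \sqrt{2 \left(-1357\right) - 646980} = \sqrt{-2714 - 646980} = \sqrt{-649694} = i \sqrt{649694} \approx 806.04 i$)
$M = -5581433547810$ ($M = \left(2382057 + 550998\right) \left(-1520584 - 382358\right) = 2933055 \left(-1902942\right) = -5581433547810$)
$\frac{s}{M} + \frac{336135}{-771679} = \frac{i \sqrt{649694}}{-5581433547810} + \frac{336135}{-771679} = i \sqrt{649694} \left(- \frac{1}{5581433547810}\right) + 336135 \left(- \frac{1}{771679}\right) = - \frac{i \sqrt{649694}}{5581433547810} - \frac{336135}{771679} = - \frac{336135}{771679} - \frac{i \sqrt{649694}}{5581433547810}$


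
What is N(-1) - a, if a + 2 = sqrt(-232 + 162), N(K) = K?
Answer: 1 - I*sqrt(70) ≈ 1.0 - 8.3666*I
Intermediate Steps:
a = -2 + I*sqrt(70) (a = -2 + sqrt(-232 + 162) = -2 + sqrt(-70) = -2 + I*sqrt(70) ≈ -2.0 + 8.3666*I)
N(-1) - a = -1 - (-2 + I*sqrt(70)) = -1 + (2 - I*sqrt(70)) = 1 - I*sqrt(70)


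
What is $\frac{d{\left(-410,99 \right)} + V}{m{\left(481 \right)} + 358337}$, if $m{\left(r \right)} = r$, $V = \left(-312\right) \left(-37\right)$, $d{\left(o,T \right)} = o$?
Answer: $\frac{5567}{179409} \approx 0.03103$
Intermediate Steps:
$V = 11544$
$\frac{d{\left(-410,99 \right)} + V}{m{\left(481 \right)} + 358337} = \frac{-410 + 11544}{481 + 358337} = \frac{11134}{358818} = 11134 \cdot \frac{1}{358818} = \frac{5567}{179409}$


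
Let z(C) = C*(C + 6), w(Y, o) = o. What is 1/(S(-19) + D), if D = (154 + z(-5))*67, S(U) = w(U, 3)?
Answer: 1/9986 ≈ 0.00010014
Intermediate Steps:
S(U) = 3
z(C) = C*(6 + C)
D = 9983 (D = (154 - 5*(6 - 5))*67 = (154 - 5*1)*67 = (154 - 5)*67 = 149*67 = 9983)
1/(S(-19) + D) = 1/(3 + 9983) = 1/9986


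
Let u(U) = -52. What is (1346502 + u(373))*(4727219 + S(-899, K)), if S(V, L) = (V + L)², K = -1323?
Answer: 13012770064350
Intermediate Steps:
S(V, L) = (L + V)²
(1346502 + u(373))*(4727219 + S(-899, K)) = (1346502 - 52)*(4727219 + (-1323 - 899)²) = 1346450*(4727219 + (-2222)²) = 1346450*(4727219 + 4937284) = 1346450*9664503 = 13012770064350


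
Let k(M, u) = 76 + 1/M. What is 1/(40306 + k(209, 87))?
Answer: 209/8439839 ≈ 2.4764e-5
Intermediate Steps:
1/(40306 + k(209, 87)) = 1/(40306 + (76 + 1/209)) = 1/(40306 + 15885/209) = 1/(8439839/209) = 209/8439839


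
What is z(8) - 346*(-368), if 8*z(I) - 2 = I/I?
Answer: 1018627/8 ≈ 1.2733e+5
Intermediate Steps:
z(I) = 3/8 (z(I) = 1/4 + (I/I)/8 = 1/4 + (1/8)*1 = 1/4 + 1/8 = 3/8)
z(8) - 346*(-368) = 3/8 - 346*(-368) = 3/8 + 127328 = 1018627/8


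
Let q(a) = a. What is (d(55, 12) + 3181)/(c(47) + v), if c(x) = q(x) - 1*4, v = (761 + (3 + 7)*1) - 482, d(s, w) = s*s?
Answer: 3103/166 ≈ 18.693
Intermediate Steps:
d(s, w) = s**2
v = 289 (v = (761 + 10*1) - 482 = (761 + 10) - 482 = 771 - 482 = 289)
c(x) = -4 + x (c(x) = x - 1*4 = x - 4 = -4 + x)
(d(55, 12) + 3181)/(c(47) + v) = (55**2 + 3181)/((-4 + 47) + 289) = (3025 + 3181)/(43 + 289) = 6206/332 = 6206*(1/332) = 3103/166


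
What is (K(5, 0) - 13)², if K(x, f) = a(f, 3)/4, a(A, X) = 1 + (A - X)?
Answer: 729/4 ≈ 182.25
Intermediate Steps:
a(A, X) = 1 + A - X
K(x, f) = -½ + f/4 (K(x, f) = (1 + f - 1*3)/4 = (1 + f - 3)*(¼) = (-2 + f)*(¼) = -½ + f/4)
(K(5, 0) - 13)² = ((-½ + (¼)*0) - 13)² = ((-½ + 0) - 13)² = (-½ - 13)² = (-27/2)² = 729/4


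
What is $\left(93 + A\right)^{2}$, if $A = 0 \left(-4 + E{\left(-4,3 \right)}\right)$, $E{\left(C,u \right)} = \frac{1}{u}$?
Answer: $8649$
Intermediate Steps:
$A = 0$ ($A = 0 \left(-4 + \frac{1}{3}\right) = 0 \left(- \frac{11}{3}\right) = 0$)
$\left(93 + A\right)^{2} = \left(93 + 0\right)^{2} = 93^{2} = 8649$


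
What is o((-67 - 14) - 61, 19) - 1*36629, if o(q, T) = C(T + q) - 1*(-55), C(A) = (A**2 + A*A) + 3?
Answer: -6313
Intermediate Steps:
C(A) = 3 + 2*A**2 (C(A) = (A**2 + A**2) + 3 = 2*A**2 + 3 = 3 + 2*A**2)
o(q, T) = 58 + 2*(T + q)**2 (o(q, T) = (3 + 2*(T + q)**2) - 1*(-55) = (3 + 2*(T + q)**2) + 55 = 58 + 2*(T + q)**2)
o((-67 - 14) - 61, 19) - 1*36629 = (58 + 2*(19 + ((-67 - 14) - 61))**2) - 1*36629 = (58 + 2*(19 + (-81 - 61))**2) - 36629 = (58 + 2*(19 - 142)**2) - 36629 = (58 + 2*(-123)**2) - 36629 = (58 + 2*15129) - 36629 = (58 + 30258) - 36629 = 30316 - 36629 = -6313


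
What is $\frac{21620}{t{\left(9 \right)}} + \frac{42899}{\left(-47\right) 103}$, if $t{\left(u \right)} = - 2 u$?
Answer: $- \frac{52717301}{43569} \approx -1210.0$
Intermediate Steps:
$\frac{21620}{t{\left(9 \right)}} + \frac{42899}{\left(-47\right) 103} = \frac{21620}{\left(-2\right) 9} + \frac{42899}{\left(-47\right) 103} = \frac{21620}{-18} + \frac{42899}{-4841} = 21620 \left(- \frac{1}{18}\right) + 42899 \left(- \frac{1}{4841}\right) = - \frac{10810}{9} - \frac{42899}{4841} = - \frac{52717301}{43569}$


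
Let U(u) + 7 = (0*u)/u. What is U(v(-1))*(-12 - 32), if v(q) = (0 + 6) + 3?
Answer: 308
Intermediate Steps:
v(q) = 9 (v(q) = 6 + 3 = 9)
U(u) = -7 (U(u) = -7 + (0*u)/u = -7 + 0/u = -7 + 0 = -7)
U(v(-1))*(-12 - 32) = -7*(-12 - 32) = -7*(-44) = 308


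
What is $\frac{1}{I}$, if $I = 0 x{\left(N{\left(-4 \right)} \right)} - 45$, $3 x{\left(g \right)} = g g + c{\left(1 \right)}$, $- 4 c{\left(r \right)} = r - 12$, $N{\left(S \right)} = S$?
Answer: $- \frac{1}{45} \approx -0.022222$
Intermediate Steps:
$c{\left(r \right)} = 3 - \frac{r}{4}$ ($c{\left(r \right)} = - \frac{r - 12}{4} = - \frac{-12 + r}{4} = 3 - \frac{r}{4}$)
$x{\left(g \right)} = \frac{11}{12} + \frac{g^{2}}{3}$ ($x{\left(g \right)} = \frac{g g + \left(3 - \frac{1}{4}\right)}{3} = \frac{g^{2} + \left(3 - \frac{1}{4}\right)}{3} = \frac{g^{2} + \frac{11}{4}}{3} = \frac{\frac{11}{4} + g^{2}}{3} = \frac{11}{12} + \frac{g^{2}}{3}$)
$I = -45$ ($I = 0 \left(\frac{11}{12} + \frac{\left(-4\right)^{2}}{3}\right) - 45 = 0 \left(\frac{11}{12} + \frac{1}{3} \cdot 16\right) - 45 = 0 \left(\frac{11}{12} + \frac{16}{3}\right) - 45 = 0 \cdot \frac{25}{4} - 45 = 0 - 45 = -45$)
$\frac{1}{I} = \frac{1}{-45} = - \frac{1}{45}$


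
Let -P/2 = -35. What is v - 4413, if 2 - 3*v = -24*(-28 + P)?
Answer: -12229/3 ≈ -4076.3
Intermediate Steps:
P = 70 (P = -2*(-35) = 70)
v = 1010/3 (v = ⅔ - (-8)*(-28 + 70) = ⅔ - (-8)*42 = ⅔ - ⅓*(-1008) = ⅔ + 336 = 1010/3 ≈ 336.67)
v - 4413 = 1010/3 - 4413 = -12229/3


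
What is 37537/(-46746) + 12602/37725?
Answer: -275663411/587830950 ≈ -0.46895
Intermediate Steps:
37537/(-46746) + 12602/37725 = 37537*(-1/46746) + 12602*(1/37725) = -37537/46746 + 12602/37725 = -275663411/587830950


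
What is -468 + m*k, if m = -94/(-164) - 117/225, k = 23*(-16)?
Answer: -499756/1025 ≈ -487.57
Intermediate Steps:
k = -368
m = 109/2050 (m = -94*(-1/164) - 117*1/225 = 47/82 - 13/25 = 109/2050 ≈ 0.053171)
-468 + m*k = -468 + (109/2050)*(-368) = -468 - 20056/1025 = -499756/1025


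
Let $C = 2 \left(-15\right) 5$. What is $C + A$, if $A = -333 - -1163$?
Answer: $680$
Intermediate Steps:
$A = 830$ ($A = -333 + 1163 = 830$)
$C = -150$ ($C = \left(-30\right) 5 = -150$)
$C + A = -150 + 830 = 680$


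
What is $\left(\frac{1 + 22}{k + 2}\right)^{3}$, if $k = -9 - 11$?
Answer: $- \frac{12167}{5832} \approx -2.0862$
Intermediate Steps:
$k = -20$ ($k = -9 - 11 = -20$)
$\left(\frac{1 + 22}{k + 2}\right)^{3} = \left(\frac{1 + 22}{-20 + 2}\right)^{3} = \left(\frac{23}{-18}\right)^{3} = \left(23 \left(- \frac{1}{18}\right)\right)^{3} = \left(- \frac{23}{18}\right)^{3} = - \frac{12167}{5832}$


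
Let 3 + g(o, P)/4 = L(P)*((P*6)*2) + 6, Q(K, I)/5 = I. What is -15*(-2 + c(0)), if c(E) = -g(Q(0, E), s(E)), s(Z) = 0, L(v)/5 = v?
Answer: 210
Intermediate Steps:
Q(K, I) = 5*I
L(v) = 5*v
g(o, P) = 12 + 240*P**2 (g(o, P) = -12 + 4*((5*P)*((P*6)*2) + 6) = -12 + 4*((5*P)*((6*P)*2) + 6) = -12 + 4*((5*P)*(12*P) + 6) = -12 + 4*(60*P**2 + 6) = -12 + 4*(6 + 60*P**2) = -12 + (24 + 240*P**2) = 12 + 240*P**2)
c(E) = -12 (c(E) = -(12 + 240*0**2) = -(12 + 240*0) = -(12 + 0) = -1*12 = -12)
-15*(-2 + c(0)) = -15*(-2 - 12) = -15*(-14) = 210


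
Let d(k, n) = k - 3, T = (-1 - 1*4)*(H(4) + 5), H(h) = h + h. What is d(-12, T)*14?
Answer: -210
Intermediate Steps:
H(h) = 2*h
T = -65 (T = (-1 - 1*4)*(2*4 + 5) = (-1 - 4)*(8 + 5) = -5*13 = -65)
d(k, n) = -3 + k
d(-12, T)*14 = (-3 - 12)*14 = -15*14 = -210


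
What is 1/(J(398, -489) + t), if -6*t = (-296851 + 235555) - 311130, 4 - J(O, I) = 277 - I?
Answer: 1/61309 ≈ 1.6311e-5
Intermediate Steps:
J(O, I) = -273 + I (J(O, I) = 4 - (277 - I) = 4 + (-277 + I) = -273 + I)
t = 62071 (t = -((-296851 + 235555) - 311130)/6 = -(-61296 - 311130)/6 = -1/6*(-372426) = 62071)
1/(J(398, -489) + t) = 1/((-273 - 489) + 62071) = 1/(-762 + 62071) = 1/61309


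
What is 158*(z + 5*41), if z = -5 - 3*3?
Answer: 30178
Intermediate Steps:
z = -14 (z = -5 - 9 = -14)
158*(z + 5*41) = 158*(-14 + 5*41) = 158*(-14 + 205) = 158*191 = 30178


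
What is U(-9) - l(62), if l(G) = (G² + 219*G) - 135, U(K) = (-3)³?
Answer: -17314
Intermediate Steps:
U(K) = -27
l(G) = -135 + G² + 219*G
U(-9) - l(62) = -27 - (-135 + 62² + 219*62) = -27 - (-135 + 3844 + 13578) = -27 - 1*17287 = -27 - 17287 = -17314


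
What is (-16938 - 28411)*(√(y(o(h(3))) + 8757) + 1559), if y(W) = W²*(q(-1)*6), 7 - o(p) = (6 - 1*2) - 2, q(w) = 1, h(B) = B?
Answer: -70699091 - 45349*√8907 ≈ -7.4979e+7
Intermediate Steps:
o(p) = 5 (o(p) = 7 - ((6 - 1*2) - 2) = 7 - ((6 - 2) - 2) = 7 - (4 - 2) = 7 - 1*2 = 7 - 2 = 5)
y(W) = 6*W² (y(W) = W²*(1*6) = W²*6 = 6*W²)
(-16938 - 28411)*(√(y(o(h(3))) + 8757) + 1559) = (-16938 - 28411)*(√(6*5² + 8757) + 1559) = -45349*(√(6*25 + 8757) + 1559) = -45349*(√(150 + 8757) + 1559) = -45349*(√8907 + 1559) = -45349*(1559 + √8907) = -70699091 - 45349*√8907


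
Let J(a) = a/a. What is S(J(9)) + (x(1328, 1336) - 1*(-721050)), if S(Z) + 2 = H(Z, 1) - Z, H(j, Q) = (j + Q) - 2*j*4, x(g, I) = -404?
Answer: 720637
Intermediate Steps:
J(a) = 1
H(j, Q) = Q - 7*j (H(j, Q) = (Q + j) - 8*j = Q - 7*j)
S(Z) = -1 - 8*Z (S(Z) = -2 + ((1 - 7*Z) - Z) = -2 + (1 - 8*Z) = -1 - 8*Z)
S(J(9)) + (x(1328, 1336) - 1*(-721050)) = (-1 - 8*1) + (-404 - 1*(-721050)) = (-1 - 8) + (-404 + 721050) = -9 + 720646 = 720637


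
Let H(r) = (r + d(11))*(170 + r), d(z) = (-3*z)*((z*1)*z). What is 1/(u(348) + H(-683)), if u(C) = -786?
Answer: 1/2398002 ≈ 4.1701e-7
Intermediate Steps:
d(z) = -3*z**3 (d(z) = (-3*z)*(z*z) = (-3*z)*z**2 = -3*z**3)
H(r) = (-3993 + r)*(170 + r) (H(r) = (r - 3*11**3)*(170 + r) = (r - 3*1331)*(170 + r) = (r - 3993)*(170 + r) = (-3993 + r)*(170 + r))
1/(u(348) + H(-683)) = 1/(-786 + (-678810 + (-683)**2 - 3823*(-683))) = 1/(-786 + (-678810 + 466489 + 2611109)) = 1/(-786 + 2398788) = 1/2398002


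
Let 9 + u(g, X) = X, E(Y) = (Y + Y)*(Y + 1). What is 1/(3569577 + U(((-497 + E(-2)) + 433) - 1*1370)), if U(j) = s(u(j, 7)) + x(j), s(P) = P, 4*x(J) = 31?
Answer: 4/14278331 ≈ 2.8014e-7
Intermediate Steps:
E(Y) = 2*Y*(1 + Y) (E(Y) = (2*Y)*(1 + Y) = 2*Y*(1 + Y))
x(J) = 31/4 (x(J) = (¼)*31 = 31/4)
u(g, X) = -9 + X
U(j) = 23/4 (U(j) = (-9 + 7) + 31/4 = -2 + 31/4 = 23/4)
1/(3569577 + U(((-497 + E(-2)) + 433) - 1*1370)) = 1/(3569577 + 23/4) = 1/(14278331/4) = 4/14278331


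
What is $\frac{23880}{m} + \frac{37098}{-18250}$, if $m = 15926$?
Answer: $- \frac{38753187}{72662375} \approx -0.53333$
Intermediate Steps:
$\frac{23880}{m} + \frac{37098}{-18250} = \frac{23880}{15926} + \frac{37098}{-18250} = 23880 \cdot \frac{1}{15926} + 37098 \left(- \frac{1}{18250}\right) = \frac{11940}{7963} - \frac{18549}{9125} = - \frac{38753187}{72662375}$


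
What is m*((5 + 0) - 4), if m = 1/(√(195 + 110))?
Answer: √305/305 ≈ 0.057260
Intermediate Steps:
m = √305/305 (m = 1/(√305) = √305/305 ≈ 0.057260)
m*((5 + 0) - 4) = (√305/305)*((5 + 0) - 4) = (√305/305)*(5 - 4) = (√305/305)*1 = √305/305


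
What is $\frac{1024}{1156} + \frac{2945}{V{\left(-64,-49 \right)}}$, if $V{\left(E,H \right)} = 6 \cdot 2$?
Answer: $\frac{854177}{3468} \approx 246.3$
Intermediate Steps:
$V{\left(E,H \right)} = 12$
$\frac{1024}{1156} + \frac{2945}{V{\left(-64,-49 \right)}} = \frac{1024}{1156} + \frac{2945}{12} = 1024 \cdot \frac{1}{1156} + 2945 \cdot \frac{1}{12} = \frac{256}{289} + \frac{2945}{12} = \frac{854177}{3468}$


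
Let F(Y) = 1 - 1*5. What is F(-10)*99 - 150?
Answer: -546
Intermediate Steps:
F(Y) = -4 (F(Y) = 1 - 5 = -4)
F(-10)*99 - 150 = -4*99 - 150 = -396 - 150 = -546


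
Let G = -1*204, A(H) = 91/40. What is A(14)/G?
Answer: -91/8160 ≈ -0.011152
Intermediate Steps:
A(H) = 91/40 (A(H) = 91*(1/40) = 91/40)
G = -204
A(14)/G = (91/40)/(-204) = (91/40)*(-1/204) = -91/8160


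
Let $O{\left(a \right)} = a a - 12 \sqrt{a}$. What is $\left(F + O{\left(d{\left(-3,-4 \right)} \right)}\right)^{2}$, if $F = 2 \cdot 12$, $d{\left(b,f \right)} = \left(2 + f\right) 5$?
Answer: $13936 - 2976 i \sqrt{10} \approx 13936.0 - 9410.9 i$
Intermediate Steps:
$d{\left(b,f \right)} = 10 + 5 f$
$O{\left(a \right)} = a^{2} - 12 \sqrt{a}$
$F = 24$
$\left(F + O{\left(d{\left(-3,-4 \right)} \right)}\right)^{2} = \left(24 + \left(\left(10 + 5 \left(-4\right)\right)^{2} - 12 \sqrt{10 + 5 \left(-4\right)}\right)\right)^{2} = \left(24 + \left(\left(10 - 20\right)^{2} - 12 \sqrt{10 - 20}\right)\right)^{2} = \left(24 + \left(\left(-10\right)^{2} - 12 \sqrt{-10}\right)\right)^{2} = \left(24 + \left(100 - 12 i \sqrt{10}\right)\right)^{2} = \left(124 - 12 i \sqrt{10}\right)^{2}$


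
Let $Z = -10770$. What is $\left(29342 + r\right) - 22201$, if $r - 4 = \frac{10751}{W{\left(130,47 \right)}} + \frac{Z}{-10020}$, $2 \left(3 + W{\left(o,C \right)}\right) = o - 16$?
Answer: $\frac{33119360}{4509} \approx 7345.2$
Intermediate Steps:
$W{\left(o,C \right)} = -11 + \frac{o}{2}$ ($W{\left(o,C \right)} = -3 + \frac{o - 16}{2} = -3 + \frac{-16 + o}{2} = -3 + \left(-8 + \frac{o}{2}\right) = -11 + \frac{o}{2}$)
$r = \frac{920591}{4509}$ ($r = 4 - \left(- \frac{359}{334} - \frac{10751}{-11 + \frac{1}{2} \cdot 130}\right) = 4 - \left(- \frac{359}{334} - \frac{10751}{-11 + 65}\right) = 4 + \left(\frac{10751}{54} + \frac{359}{334}\right) = 4 + \frac{902555}{4509} = \frac{920591}{4509} \approx 204.17$)
$\left(29342 + r\right) - 22201 = \left(29342 + \frac{920591}{4509}\right) - 22201 = \frac{133223669}{4509} - 22201 = \frac{33119360}{4509}$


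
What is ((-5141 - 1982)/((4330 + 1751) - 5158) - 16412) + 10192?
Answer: -5748183/923 ≈ -6227.7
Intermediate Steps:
((-5141 - 1982)/((4330 + 1751) - 5158) - 16412) + 10192 = (-7123/(6081 - 5158) - 16412) + 10192 = (-7123/923 - 16412) + 10192 = -15155399/923 + 10192 = -5748183/923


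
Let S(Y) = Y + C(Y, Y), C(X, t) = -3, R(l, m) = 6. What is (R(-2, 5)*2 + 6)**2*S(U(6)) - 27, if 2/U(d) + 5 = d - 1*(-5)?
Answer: -891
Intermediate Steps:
U(d) = 2/d (U(d) = 2/(-5 + (d - 1*(-5))) = 2/(-5 + (d + 5)) = 2/(-5 + (5 + d)) = 2/d)
S(Y) = -3 + Y (S(Y) = Y - 3 = -3 + Y)
(R(-2, 5)*2 + 6)**2*S(U(6)) - 27 = (6*2 + 6)**2*(-3 + 2/6) - 27 = (12 + 6)**2*(-3 + 2*(1/6)) - 27 = 18**2*(-3 + 1/3) - 27 = 324*(-8/3) - 27 = -864 - 27 = -891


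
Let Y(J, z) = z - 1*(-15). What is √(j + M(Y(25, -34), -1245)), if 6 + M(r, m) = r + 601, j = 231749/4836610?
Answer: √13475371543780490/4836610 ≈ 24.001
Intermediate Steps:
j = 231749/4836610 (j = 231749*(1/4836610) = 231749/4836610 ≈ 0.047916)
Y(J, z) = 15 + z (Y(J, z) = z + 15 = 15 + z)
M(r, m) = 595 + r (M(r, m) = -6 + (r + 601) = -6 + (601 + r) = 595 + r)
√(j + M(Y(25, -34), -1245)) = √(231749/4836610 + (595 + (15 - 34))) = √(231749/4836610 + (595 - 19)) = √(231749/4836610 + 576) = √(2786119109/4836610) = √13475371543780490/4836610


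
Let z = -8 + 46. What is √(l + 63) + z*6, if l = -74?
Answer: 228 + I*√11 ≈ 228.0 + 3.3166*I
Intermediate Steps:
z = 38
√(l + 63) + z*6 = √(-74 + 63) + 38*6 = √(-11) + 228 = I*√11 + 228 = 228 + I*√11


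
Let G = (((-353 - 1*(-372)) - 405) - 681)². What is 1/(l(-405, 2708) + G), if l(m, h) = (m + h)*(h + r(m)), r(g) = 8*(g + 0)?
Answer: -1/86707 ≈ -1.1533e-5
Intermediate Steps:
G = 1138489 (G = (((-353 + 372) - 405) - 681)² = ((19 - 405) - 681)² = (-386 - 681)² = (-1067)² = 1138489)
r(g) = 8*g
l(m, h) = (h + m)*(h + 8*m) (l(m, h) = (m + h)*(h + 8*m) = (h + m)*(h + 8*m))
1/(l(-405, 2708) + G) = 1/((2708² + 8*(-405)² + 9*2708*(-405)) + 1138489) = 1/((7333264 + 8*164025 - 9870660) + 1138489) = 1/((7333264 + 1312200 - 9870660) + 1138489) = 1/(-1225196 + 1138489) = 1/(-86707) = -1/86707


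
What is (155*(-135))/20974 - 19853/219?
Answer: -420979397/4593306 ≈ -91.651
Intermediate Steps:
(155*(-135))/20974 - 19853/219 = -20925*1/20974 - 19853*1/219 = -20925/20974 - 19853/219 = -420979397/4593306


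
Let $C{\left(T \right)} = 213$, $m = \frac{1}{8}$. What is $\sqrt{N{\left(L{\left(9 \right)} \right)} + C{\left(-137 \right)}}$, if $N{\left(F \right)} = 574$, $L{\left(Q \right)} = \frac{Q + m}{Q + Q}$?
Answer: $\sqrt{787} \approx 28.054$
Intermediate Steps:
$m = \frac{1}{8} \approx 0.125$
$L{\left(Q \right)} = \frac{\frac{1}{8} + Q}{2 Q}$ ($L{\left(Q \right)} = \frac{Q + \frac{1}{8}}{Q + Q} = \frac{\frac{1}{8} + Q}{2 Q}$)
$\sqrt{N{\left(L{\left(9 \right)} \right)} + C{\left(-137 \right)}} = \sqrt{574 + 213} = \sqrt{787}$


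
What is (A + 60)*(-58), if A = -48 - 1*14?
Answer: 116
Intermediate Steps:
A = -62 (A = -48 - 14 = -62)
(A + 60)*(-58) = (-62 + 60)*(-58) = -2*(-58) = 116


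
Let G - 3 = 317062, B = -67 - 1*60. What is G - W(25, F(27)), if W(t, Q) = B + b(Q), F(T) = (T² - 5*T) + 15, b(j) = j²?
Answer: -53689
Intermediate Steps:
B = -127 (B = -67 - 60 = -127)
G = 317065 (G = 3 + 317062 = 317065)
F(T) = 15 + T² - 5*T
W(t, Q) = -127 + Q²
G - W(25, F(27)) = 317065 - (-127 + (15 + 27² - 5*27)²) = 317065 - (-127 + (15 + 729 - 135)²) = 317065 - (-127 + 609²) = 317065 - (-127 + 370881) = 317065 - 1*370754 = 317065 - 370754 = -53689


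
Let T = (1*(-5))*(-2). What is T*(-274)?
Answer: -2740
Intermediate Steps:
T = 10 (T = -5*(-2) = 10)
T*(-274) = 10*(-274) = -2740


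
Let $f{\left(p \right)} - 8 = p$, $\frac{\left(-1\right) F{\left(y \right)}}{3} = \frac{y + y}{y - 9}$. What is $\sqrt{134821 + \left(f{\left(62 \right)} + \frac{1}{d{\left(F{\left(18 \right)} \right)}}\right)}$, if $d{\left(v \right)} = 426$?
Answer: $\frac{\sqrt{24479479542}}{426} \approx 367.27$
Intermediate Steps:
$F{\left(y \right)} = - \frac{6 y}{-9 + y}$ ($F{\left(y \right)} = - 3 \frac{y + y}{y - 9} = - 3 \frac{2 y}{-9 + y} = - \frac{6 y}{-9 + y}$)
$f{\left(p \right)} = 8 + p$
$\sqrt{134821 + \left(f{\left(62 \right)} + \frac{1}{d{\left(F{\left(18 \right)} \right)}}\right)} = \sqrt{134821 + \left(\left(8 + 62\right) + \frac{1}{426}\right)} = \sqrt{134821 + \left(70 + \frac{1}{426}\right)} = \sqrt{134821 + \frac{29821}{426}} = \sqrt{\frac{57463567}{426}} = \frac{\sqrt{24479479542}}{426}$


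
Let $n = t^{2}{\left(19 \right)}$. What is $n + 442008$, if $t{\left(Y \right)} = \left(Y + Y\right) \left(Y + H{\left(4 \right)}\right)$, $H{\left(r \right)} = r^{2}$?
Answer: $2210908$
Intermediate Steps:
$t{\left(Y \right)} = 2 Y \left(16 + Y\right)$ ($t{\left(Y \right)} = \left(Y + Y\right) \left(Y + 4^{2}\right) = 2 Y \left(Y + 16\right) = 2 Y \left(16 + Y\right)$)
$n = 1768900$ ($n = \left(2 \cdot 19 \left(16 + 19\right)\right)^{2} = \left(2 \cdot 19 \cdot 35\right)^{2} = 1330^{2} = 1768900$)
$n + 442008 = 1768900 + 442008 = 2210908$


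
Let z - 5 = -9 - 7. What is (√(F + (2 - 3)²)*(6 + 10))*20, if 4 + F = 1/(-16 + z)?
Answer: 320*I*√246/9 ≈ 557.67*I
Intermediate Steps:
z = -11 (z = 5 + (-9 - 7) = 5 - 16 = -11)
F = -109/27 (F = -4 + 1/(-16 - 11) = -4 + 1/(-27) = -4 - 1/27 = -109/27 ≈ -4.0370)
(√(F + (2 - 3)²)*(6 + 10))*20 = (√(-109/27 + (2 - 3)²)*(6 + 10))*20 = (√(-109/27 + (-1)²)*16)*20 = (√(-109/27 + 1)*16)*20 = (√(-82/27)*16)*20 = ((I*√246/9)*16)*20 = (16*I*√246/9)*20 = 320*I*√246/9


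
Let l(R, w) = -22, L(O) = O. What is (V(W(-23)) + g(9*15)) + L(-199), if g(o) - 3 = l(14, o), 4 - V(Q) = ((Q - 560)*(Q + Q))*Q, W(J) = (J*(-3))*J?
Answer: 10814735072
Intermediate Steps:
W(J) = -3*J² (W(J) = (-3*J)*J = -3*J²)
V(Q) = 4 - 2*Q²*(-560 + Q) (V(Q) = 4 - (Q - 560)*(Q + Q)*Q = 4 - (-560 + Q)*(2*Q)*Q = 4 - 2*Q*(-560 + Q)*Q = 4 - 2*Q²*(-560 + Q))
g(o) = -19 (g(o) = 3 - 22 = -19)
(V(W(-23)) + g(9*15)) + L(-199) = ((4 - 2*(-3*(-23)²)³ + 1120*(-3*(-23)²)²) - 19) - 199 = ((4 - 2*(-3*529)³ + 1120*(-3*529)²) - 19) - 199 = ((4 - 2*(-1587)³ + 1120*(-1587)²) - 19) - 199 = ((4 - 2*(-3996969003) + 1120*2518569) - 19) - 199 = ((4 + 7993938006 + 2820797280) - 19) - 199 = (10814735290 - 19) - 199 = 10814735271 - 199 = 10814735072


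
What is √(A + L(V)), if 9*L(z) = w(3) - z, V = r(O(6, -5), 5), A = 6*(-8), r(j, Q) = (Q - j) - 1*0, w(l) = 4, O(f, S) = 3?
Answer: I*√430/3 ≈ 6.9121*I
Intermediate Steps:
r(j, Q) = Q - j (r(j, Q) = (Q - j) + 0 = Q - j)
A = -48
V = 2 (V = 5 - 1*3 = 5 - 3 = 2)
L(z) = 4/9 - z/9 (L(z) = (4 - z)/9 = 4/9 - z/9)
√(A + L(V)) = √(-48 + (4/9 - ⅑*2)) = √(-48 + (4/9 - 2/9)) = √(-48 + 2/9) = √(-430/9) = I*√430/3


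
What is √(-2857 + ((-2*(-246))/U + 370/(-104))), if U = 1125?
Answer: I*√10875607665/1950 ≈ 53.48*I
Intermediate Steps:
√(-2857 + ((-2*(-246))/U + 370/(-104))) = √(-2857 + (-2*(-246)/1125 + 370/(-104))) = √(-2857 + (492*(1/1125) + 370*(-1/104))) = √(-2857 + (164/375 - 185/52)) = √(-2857 - 60847/19500) = √(-55772347/19500) = I*√10875607665/1950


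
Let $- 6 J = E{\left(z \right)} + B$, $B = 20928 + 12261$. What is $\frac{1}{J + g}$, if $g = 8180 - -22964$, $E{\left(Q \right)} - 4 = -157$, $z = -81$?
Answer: $\frac{1}{25638} \approx 3.9005 \cdot 10^{-5}$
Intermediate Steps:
$B = 33189$
$E{\left(Q \right)} = -153$ ($E{\left(Q \right)} = 4 - 157 = -153$)
$g = 31144$ ($g = 8180 + 22964 = 31144$)
$J = -5506$ ($J = - \frac{-153 + 33189}{6} = \left(- \frac{1}{6}\right) 33036 = -5506$)
$\frac{1}{J + g} = \frac{1}{-5506 + 31144} = \frac{1}{25638}$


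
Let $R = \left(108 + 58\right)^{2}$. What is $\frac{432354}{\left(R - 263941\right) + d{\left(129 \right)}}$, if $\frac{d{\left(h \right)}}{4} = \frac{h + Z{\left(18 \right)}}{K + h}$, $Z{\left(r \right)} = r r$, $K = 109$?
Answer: $- \frac{17150042}{9376303} \approx -1.8291$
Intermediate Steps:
$Z{\left(r \right)} = r^{2}$
$d{\left(h \right)} = \frac{4 \left(324 + h\right)}{109 + h}$ ($d{\left(h \right)} = 4 \frac{h + 18^{2}}{109 + h} = 4 \frac{h + 324}{109 + h} = 4 \frac{324 + h}{109 + h} = \frac{4 \left(324 + h\right)}{109 + h}$)
$R = 27556$ ($R = 166^{2} = 27556$)
$\frac{432354}{\left(R - 263941\right) + d{\left(129 \right)}} = \frac{432354}{\left(27556 - 263941\right) + \frac{4 \left(324 + 129\right)}{109 + 129}} = \frac{432354}{-236385 + 4 \cdot \frac{1}{238} \cdot 453} = \frac{432354}{-236385 + \frac{906}{119}} = \frac{432354}{- \frac{28128909}{119}} = 432354 \left(- \frac{119}{28128909}\right) = - \frac{17150042}{9376303}$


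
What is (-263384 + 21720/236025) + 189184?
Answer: -1167535552/15735 ≈ -74200.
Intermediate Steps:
(-263384 + 21720/236025) + 189184 = (-263384 + 21720*(1/236025)) + 189184 = (-263384 + 1448/15735) + 189184 = -4144345792/15735 + 189184 = -1167535552/15735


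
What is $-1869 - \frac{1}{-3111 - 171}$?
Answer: $- \frac{6134057}{3282} \approx -1869.0$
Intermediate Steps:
$-1869 - \frac{1}{-3111 - 171} = -1869 - \frac{1}{-3282} = -1869 - - \frac{1}{3282} = -1869 + \frac{1}{3282} = - \frac{6134057}{3282}$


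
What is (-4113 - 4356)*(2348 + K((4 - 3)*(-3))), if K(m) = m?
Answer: -19859805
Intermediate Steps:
(-4113 - 4356)*(2348 + K((4 - 3)*(-3))) = (-4113 - 4356)*(2348 + (4 - 3)*(-3)) = -8469*(2348 + 1*(-3)) = -8469*(2348 - 3) = -8469*2345 = -19859805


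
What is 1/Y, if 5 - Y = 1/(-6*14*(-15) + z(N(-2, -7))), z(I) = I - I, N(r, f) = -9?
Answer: 1260/6299 ≈ 0.20003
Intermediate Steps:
z(I) = 0
Y = 6299/1260 (Y = 5 - 1/(-6*14*(-15) + 0) = 5 - 1/(-84*(-15) + 0) = 5 - 1/(1260 + 0) = 5 - 1/1260 = 6299/1260 ≈ 4.9992)
1/Y = 1/(6299/1260) = 1260/6299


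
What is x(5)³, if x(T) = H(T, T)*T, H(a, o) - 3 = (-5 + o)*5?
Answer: 3375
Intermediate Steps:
H(a, o) = -22 + 5*o (H(a, o) = 3 + (-5 + o)*5 = 3 + (-25 + 5*o) = -22 + 5*o)
x(T) = T*(-22 + 5*T) (x(T) = (-22 + 5*T)*T = T*(-22 + 5*T))
x(5)³ = (5*(-22 + 5*5))³ = (5*(-22 + 25))³ = (5*3)³ = 15³ = 3375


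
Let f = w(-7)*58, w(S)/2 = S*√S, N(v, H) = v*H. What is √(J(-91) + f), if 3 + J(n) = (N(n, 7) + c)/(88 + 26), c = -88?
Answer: √(-121638 - 10552752*I*√7)/114 ≈ 32.703 - 32.846*I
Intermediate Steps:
N(v, H) = H*v
J(n) = -215/57 + 7*n/114 (J(n) = -3 + (7*n - 88)/(88 + 26) = -3 + (-88 + 7*n)/114 = -3 + (-88 + 7*n)*(1/114) = -3 + (-44/57 + 7*n/114) = -215/57 + 7*n/114)
w(S) = 2*S^(3/2) (w(S) = 2*(S*√S) = 2*S^(3/2))
f = -812*I*√7 (f = (2*(-7)^(3/2))*58 = (2*(-7*I*√7))*58 = -14*I*√7*58 = -812*I*√7 ≈ -2148.4*I)
√(J(-91) + f) = √((-215/57 + (7/114)*(-91)) - 812*I*√7) = √((-215/57 - 637/114) - 812*I*√7) = √(-1067/114 - 812*I*√7)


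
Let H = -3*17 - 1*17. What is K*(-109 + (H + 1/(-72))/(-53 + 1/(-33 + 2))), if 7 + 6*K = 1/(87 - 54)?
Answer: 1466285075/11718432 ≈ 125.13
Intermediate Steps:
K = -115/99 (K = -7/6 + 1/(6*(87 - 54)) = -7/6 + (⅙)/33 = -7/6 + (⅙)*(1/33) = -7/6 + 1/198 = -115/99 ≈ -1.1616)
H = -68 (H = -51 - 17 = -68)
K*(-109 + (H + 1/(-72))/(-53 + 1/(-33 + 2))) = -115*(-109 + (-68 + 1/(-72))/(-53 + 1/(-33 + 2)))/99 = -115*(-109 + (-68 + 1*(-1/72))/(-53 + 1/(-31)))/99 = -115*(-109 + (-68 - 1/72)/(-53 - 1/31))/99 = -115*(-109 - 4897/(72*(-1644/31)))/99 = -115*(-109 - 4897/72*(-31/1644))/99 = -115*(-109 + 151807/118368)/99 = -115/99*(-12750305/118368) = 1466285075/11718432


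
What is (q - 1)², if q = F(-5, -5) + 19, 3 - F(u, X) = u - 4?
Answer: 900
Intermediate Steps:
F(u, X) = 7 - u (F(u, X) = 3 - (u - 4) = 3 - (-4 + u) = 3 + (4 - u) = 7 - u)
q = 31 (q = (7 - 1*(-5)) + 19 = (7 + 5) + 19 = 12 + 19 = 31)
(q - 1)² = (31 - 1)² = 30² = 900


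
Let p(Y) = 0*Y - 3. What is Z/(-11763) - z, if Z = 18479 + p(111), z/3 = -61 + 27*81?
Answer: -75042890/11763 ≈ -6379.6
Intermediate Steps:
p(Y) = -3 (p(Y) = 0 - 3 = -3)
z = 6378 (z = 3*(-61 + 27*81) = 3*(-61 + 2187) = 3*2126 = 6378)
Z = 18476 (Z = 18479 - 3 = 18476)
Z/(-11763) - z = 18476/(-11763) - 1*6378 = 18476*(-1/11763) - 6378 = -18476/11763 - 6378 = -75042890/11763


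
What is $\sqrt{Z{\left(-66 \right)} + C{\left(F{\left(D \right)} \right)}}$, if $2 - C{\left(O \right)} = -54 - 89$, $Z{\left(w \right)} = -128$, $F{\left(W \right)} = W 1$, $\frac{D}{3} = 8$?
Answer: $\sqrt{17} \approx 4.1231$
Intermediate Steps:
$D = 24$ ($D = 3 \cdot 8 = 24$)
$F{\left(W \right)} = W$
$C{\left(O \right)} = 145$ ($C{\left(O \right)} = 2 - \left(-54 - 89\right) = 2 - -143 = 2 + 143 = 145$)
$\sqrt{Z{\left(-66 \right)} + C{\left(F{\left(D \right)} \right)}} = \sqrt{-128 + 145} = \sqrt{17}$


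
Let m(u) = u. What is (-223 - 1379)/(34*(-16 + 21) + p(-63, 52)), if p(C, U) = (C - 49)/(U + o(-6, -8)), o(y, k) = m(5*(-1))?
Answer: -12549/1313 ≈ -9.5575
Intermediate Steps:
o(y, k) = -5 (o(y, k) = 5*(-1) = -5)
p(C, U) = (-49 + C)/(-5 + U) (p(C, U) = (C - 49)/(U - 5) = (-49 + C)/(-5 + U))
(-223 - 1379)/(34*(-16 + 21) + p(-63, 52)) = (-223 - 1379)/(34*(-16 + 21) + (-49 - 63)/(-5 + 52)) = -1602/(34*5 - 112/47) = -1602/(170 + (1/47)*(-112)) = -1602/(170 - 112/47) = -1602/7878/47 = -1602*47/7878 = -12549/1313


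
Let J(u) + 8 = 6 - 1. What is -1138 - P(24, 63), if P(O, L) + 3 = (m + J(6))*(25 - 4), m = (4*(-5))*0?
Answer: -1072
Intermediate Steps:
m = 0 (m = -20*0 = 0)
J(u) = -3 (J(u) = -8 + (6 - 1) = -8 + 5 = -3)
P(O, L) = -66 (P(O, L) = -3 + (0 - 3)*(25 - 4) = -3 - 3*21 = -3 - 63 = -66)
-1138 - P(24, 63) = -1138 - 1*(-66) = -1138 + 66 = -1072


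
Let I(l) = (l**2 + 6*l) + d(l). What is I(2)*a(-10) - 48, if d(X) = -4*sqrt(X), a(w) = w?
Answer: -208 + 40*sqrt(2) ≈ -151.43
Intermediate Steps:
I(l) = l**2 - 4*sqrt(l) + 6*l (I(l) = (l**2 + 6*l) - 4*sqrt(l) = l**2 - 4*sqrt(l) + 6*l)
I(2)*a(-10) - 48 = (2**2 - 4*sqrt(2) + 6*2)*(-10) - 48 = (4 - 4*sqrt(2) + 12)*(-10) - 48 = (16 - 4*sqrt(2))*(-10) - 48 = (-160 + 40*sqrt(2)) - 48 = -208 + 40*sqrt(2)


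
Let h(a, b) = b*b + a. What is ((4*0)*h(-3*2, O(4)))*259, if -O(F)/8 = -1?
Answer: 0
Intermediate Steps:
O(F) = 8 (O(F) = -8*(-1) = 8)
h(a, b) = a + b² (h(a, b) = b² + a = a + b²)
((4*0)*h(-3*2, O(4)))*259 = ((4*0)*(-3*2 + 8²))*259 = (0*(-6 + 64))*259 = (0*58)*259 = 0*259 = 0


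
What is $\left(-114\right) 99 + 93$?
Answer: $-11193$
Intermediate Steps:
$\left(-114\right) 99 + 93 = -11286 + 93 = -11193$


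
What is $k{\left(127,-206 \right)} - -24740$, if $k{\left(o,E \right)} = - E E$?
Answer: $-17696$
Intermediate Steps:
$k{\left(o,E \right)} = - E^{2}$
$k{\left(127,-206 \right)} - -24740 = - \left(-206\right)^{2} - -24740 = \left(-1\right) 42436 + 24740 = -42436 + 24740 = -17696$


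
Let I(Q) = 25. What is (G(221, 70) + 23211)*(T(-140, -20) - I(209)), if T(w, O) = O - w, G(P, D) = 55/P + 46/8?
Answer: 1949763565/884 ≈ 2.2056e+6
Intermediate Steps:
G(P, D) = 23/4 + 55/P (G(P, D) = 55/P + 46*(1/8) = 55/P + 23/4 = 23/4 + 55/P)
(G(221, 70) + 23211)*(T(-140, -20) - I(209)) = ((23/4 + 55/221) + 23211)*((-20 - 1*(-140)) - 1*25) = ((23/4 + 55*(1/221)) + 23211)*((-20 + 140) - 25) = ((23/4 + 55/221) + 23211)*(120 - 25) = (5303/884 + 23211)*95 = (20523827/884)*95 = 1949763565/884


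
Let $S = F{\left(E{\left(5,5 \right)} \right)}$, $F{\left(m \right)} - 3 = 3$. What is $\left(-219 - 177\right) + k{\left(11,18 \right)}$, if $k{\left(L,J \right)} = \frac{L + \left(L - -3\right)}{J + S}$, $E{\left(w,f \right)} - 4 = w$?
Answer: $- \frac{9479}{24} \approx -394.96$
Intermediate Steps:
$E{\left(w,f \right)} = 4 + w$
$F{\left(m \right)} = 6$ ($F{\left(m \right)} = 3 + 3 = 6$)
$S = 6$
$k{\left(L,J \right)} = \frac{3 + 2 L}{6 + J}$ ($k{\left(L,J \right)} = \frac{L + \left(L - -3\right)}{J + 6} = \frac{L + \left(L + 3\right)}{6 + J} = \frac{L + \left(3 + L\right)}{6 + J} = \frac{3 + 2 L}{6 + J}$)
$\left(-219 - 177\right) + k{\left(11,18 \right)} = \left(-219 - 177\right) + \frac{3 + 2 \cdot 11}{6 + 18} = -396 + \frac{3 + 22}{24} = -396 + \frac{1}{24} \cdot 25 = -396 + \frac{25}{24} = - \frac{9479}{24}$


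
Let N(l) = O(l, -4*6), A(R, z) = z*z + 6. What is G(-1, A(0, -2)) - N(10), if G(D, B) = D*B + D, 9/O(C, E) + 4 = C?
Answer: -25/2 ≈ -12.500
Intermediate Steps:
O(C, E) = 9/(-4 + C)
A(R, z) = 6 + z**2 (A(R, z) = z**2 + 6 = 6 + z**2)
N(l) = 9/(-4 + l)
G(D, B) = D + B*D (G(D, B) = B*D + D = D + B*D)
G(-1, A(0, -2)) - N(10) = -(1 + (6 + (-2)**2)) - 9/(-4 + 10) = -(1 + (6 + 4)) - 9/6 = -(1 + 10) - 9/6 = -1*11 - 1*3/2 = -11 - 3/2 = -25/2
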